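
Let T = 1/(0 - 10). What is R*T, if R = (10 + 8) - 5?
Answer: -13/10 ≈ -1.3000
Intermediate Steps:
T = -1/10 (T = 1/(-10) = -1/10 ≈ -0.10000)
R = 13 (R = 18 - 5 = 13)
R*T = 13*(-1/10) = -13/10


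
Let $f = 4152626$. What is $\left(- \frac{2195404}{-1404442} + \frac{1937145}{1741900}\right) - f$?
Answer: $- \frac{1015896740227496911}{244639751980} \approx -4.1526 \cdot 10^{6}$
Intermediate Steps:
$\left(- \frac{2195404}{-1404442} + \frac{1937145}{1741900}\right) - f = \left(- \frac{2195404}{-1404442} + \frac{1937145}{1741900}\right) - 4152626 = \left(\left(-2195404\right) \left(- \frac{1}{1404442}\right) + 1937145 \cdot \frac{1}{1741900}\right) - 4152626 = \left(\frac{1097702}{702221} + \frac{387429}{348380}\right) - 4152626 = \frac{654478202569}{244639751980} - 4152626 = - \frac{1015896740227496911}{244639751980}$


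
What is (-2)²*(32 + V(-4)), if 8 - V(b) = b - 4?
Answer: 192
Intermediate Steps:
V(b) = 12 - b (V(b) = 8 - (b - 4) = 8 - (-4 + b) = 8 + (4 - b) = 12 - b)
(-2)²*(32 + V(-4)) = (-2)²*(32 + (12 - 1*(-4))) = 4*(32 + (12 + 4)) = 4*(32 + 16) = 4*48 = 192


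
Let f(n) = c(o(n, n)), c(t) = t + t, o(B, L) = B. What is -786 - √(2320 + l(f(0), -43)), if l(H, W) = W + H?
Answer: -786 - 3*√253 ≈ -833.72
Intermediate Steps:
c(t) = 2*t
f(n) = 2*n
l(H, W) = H + W
-786 - √(2320 + l(f(0), -43)) = -786 - √(2320 + (2*0 - 43)) = -786 - √(2320 + (0 - 43)) = -786 - √(2320 - 43) = -786 - √2277 = -786 - 3*√253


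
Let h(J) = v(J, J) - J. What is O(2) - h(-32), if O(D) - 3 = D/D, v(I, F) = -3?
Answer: -25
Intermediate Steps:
O(D) = 4 (O(D) = 3 + D/D = 3 + 1 = 4)
h(J) = -3 - J
O(2) - h(-32) = 4 - (-3 - 1*(-32)) = 4 - (-3 + 32) = 4 - 1*29 = 4 - 29 = -25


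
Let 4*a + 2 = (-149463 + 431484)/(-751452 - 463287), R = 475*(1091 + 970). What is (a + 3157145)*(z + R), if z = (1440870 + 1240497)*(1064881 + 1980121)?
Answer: 13916781319415374026591421/539884 ≈ 2.5777e+19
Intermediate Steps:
R = 978975 (R = 475*2061 = 978975)
a = -903833/1619652 (a = -½ + ((-149463 + 431484)/(-751452 - 463287))/4 = -½ + (282021/(-1214739))/4 = -½ + (282021*(-1/1214739))/4 = -½ + (¼)*(-94007/404913) = -½ - 94007/1619652 = -903833/1619652 ≈ -0.55804)
z = 8164767877734 (z = 2681367*3045002 = 8164767877734)
(a + 3157145)*(z + R) = (-903833/1619652 + 3157145)*(8164767877734 + 978975) = (5113475309707/1619652)*8164768856709 = 13916781319415374026591421/539884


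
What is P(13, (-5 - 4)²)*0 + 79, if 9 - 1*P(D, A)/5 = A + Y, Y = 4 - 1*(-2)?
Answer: 79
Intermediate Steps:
Y = 6 (Y = 4 + 2 = 6)
P(D, A) = 15 - 5*A (P(D, A) = 45 - 5*(A + 6) = 45 - 5*(6 + A) = 45 + (-30 - 5*A) = 15 - 5*A)
P(13, (-5 - 4)²)*0 + 79 = (15 - 5*(-5 - 4)²)*0 + 79 = (15 - 5*(-9)²)*0 + 79 = (15 - 5*81)*0 + 79 = (15 - 405)*0 + 79 = -390*0 + 79 = 0 + 79 = 79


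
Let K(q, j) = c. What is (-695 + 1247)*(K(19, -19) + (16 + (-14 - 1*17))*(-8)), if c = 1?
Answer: 66792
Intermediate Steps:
K(q, j) = 1
(-695 + 1247)*(K(19, -19) + (16 + (-14 - 1*17))*(-8)) = (-695 + 1247)*(1 + (16 + (-14 - 1*17))*(-8)) = 552*(1 + (16 + (-14 - 17))*(-8)) = 552*(1 + (16 - 31)*(-8)) = 552*(1 - 15*(-8)) = 552*(1 + 120) = 552*121 = 66792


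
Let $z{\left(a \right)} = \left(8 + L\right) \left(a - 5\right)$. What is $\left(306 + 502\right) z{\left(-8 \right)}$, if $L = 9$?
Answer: $-178568$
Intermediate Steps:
$z{\left(a \right)} = -85 + 17 a$ ($z{\left(a \right)} = \left(8 + 9\right) \left(a - 5\right) = 17 \left(-5 + a\right) = -85 + 17 a$)
$\left(306 + 502\right) z{\left(-8 \right)} = \left(306 + 502\right) \left(-85 + 17 \left(-8\right)\right) = 808 \left(-85 - 136\right) = 808 \left(-221\right) = -178568$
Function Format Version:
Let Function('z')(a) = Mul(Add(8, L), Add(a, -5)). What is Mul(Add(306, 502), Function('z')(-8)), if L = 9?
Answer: -178568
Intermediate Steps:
Function('z')(a) = Add(-85, Mul(17, a)) (Function('z')(a) = Mul(Add(8, 9), Add(a, -5)) = Mul(17, Add(-5, a)) = Add(-85, Mul(17, a)))
Mul(Add(306, 502), Function('z')(-8)) = Mul(Add(306, 502), Add(-85, Mul(17, -8))) = Mul(808, Add(-85, -136)) = Mul(808, -221) = -178568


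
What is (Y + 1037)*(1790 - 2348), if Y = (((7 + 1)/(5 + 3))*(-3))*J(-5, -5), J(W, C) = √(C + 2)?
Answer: -578646 + 1674*I*√3 ≈ -5.7865e+5 + 2899.5*I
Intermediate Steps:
J(W, C) = √(2 + C)
Y = -3*I*√3 (Y = (((7 + 1)/(5 + 3))*(-3))*√(2 - 5) = ((8/8)*(-3))*√(-3) = ((8*(⅛))*(-3))*(I*√3) = (1*(-3))*(I*√3) = -3*I*√3 ≈ -5.1962*I)
(Y + 1037)*(1790 - 2348) = (-3*I*√3 + 1037)*(1790 - 2348) = (1037 - 3*I*√3)*(-558) = -578646 + 1674*I*√3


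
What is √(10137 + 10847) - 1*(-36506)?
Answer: 36506 + 2*√5246 ≈ 36651.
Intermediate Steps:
√(10137 + 10847) - 1*(-36506) = √20984 + 36506 = 2*√5246 + 36506 = 36506 + 2*√5246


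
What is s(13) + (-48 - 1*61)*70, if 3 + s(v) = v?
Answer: -7620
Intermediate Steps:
s(v) = -3 + v
s(13) + (-48 - 1*61)*70 = (-3 + 13) + (-48 - 1*61)*70 = 10 + (-48 - 61)*70 = 10 - 109*70 = 10 - 7630 = -7620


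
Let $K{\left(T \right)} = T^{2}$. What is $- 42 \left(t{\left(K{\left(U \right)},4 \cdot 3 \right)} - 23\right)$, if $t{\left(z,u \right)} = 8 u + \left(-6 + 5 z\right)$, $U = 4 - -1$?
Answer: $-8064$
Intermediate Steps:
$U = 5$ ($U = 4 + 1 = 5$)
$t{\left(z,u \right)} = -6 + 5 z + 8 u$
$- 42 \left(t{\left(K{\left(U \right)},4 \cdot 3 \right)} - 23\right) = - 42 \left(\left(-6 + 5 \cdot 5^{2} + 8 \cdot 4 \cdot 3\right) - 23\right) = - 42 \left(\left(-6 + 5 \cdot 25 + 8 \cdot 12\right) - 23\right) = - 42 \left(\left(-6 + 125 + 96\right) - 23\right) = - 42 \left(215 - 23\right) = \left(-42\right) 192 = -8064$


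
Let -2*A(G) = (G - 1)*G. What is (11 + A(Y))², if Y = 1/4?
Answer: 126025/1024 ≈ 123.07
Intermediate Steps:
Y = ¼ ≈ 0.25000
A(G) = -G*(-1 + G)/2 (A(G) = -(G - 1)*G/2 = -(-1 + G)*G/2 = -G*(-1 + G)/2)
(11 + A(Y))² = (11 + (½)*(¼)*(1 - 1*¼))² = (11 + (½)*(¼)*(1 - ¼))² = (11 + (½)*(¼)*(¾))² = (11 + 3/32)² = (355/32)² = 126025/1024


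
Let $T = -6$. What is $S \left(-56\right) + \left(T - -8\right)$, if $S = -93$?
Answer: $5210$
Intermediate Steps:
$S \left(-56\right) + \left(T - -8\right) = \left(-93\right) \left(-56\right) - -2 = 5208 + \left(-6 + 8\right) = 5208 + 2 = 5210$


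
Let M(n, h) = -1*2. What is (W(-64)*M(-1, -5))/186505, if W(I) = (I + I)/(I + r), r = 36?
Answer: -64/1305535 ≈ -4.9022e-5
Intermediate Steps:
W(I) = 2*I/(36 + I) (W(I) = (I + I)/(I + 36) = (2*I)/(36 + I) = 2*I/(36 + I))
M(n, h) = -2
(W(-64)*M(-1, -5))/186505 = ((2*(-64)/(36 - 64))*(-2))/186505 = ((2*(-64)/(-28))*(-2))*(1/186505) = ((2*(-64)*(-1/28))*(-2))*(1/186505) = ((32/7)*(-2))*(1/186505) = -64/7*1/186505 = -64/1305535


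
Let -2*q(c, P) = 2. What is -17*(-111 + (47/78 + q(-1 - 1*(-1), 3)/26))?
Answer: 73219/39 ≈ 1877.4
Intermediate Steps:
q(c, P) = -1 (q(c, P) = -½*2 = -1)
-17*(-111 + (47/78 + q(-1 - 1*(-1), 3)/26)) = -17*(-111 + (47/78 - 1/26)) = -17*(-111 + 22/39) = -17*(-4307/39) = 73219/39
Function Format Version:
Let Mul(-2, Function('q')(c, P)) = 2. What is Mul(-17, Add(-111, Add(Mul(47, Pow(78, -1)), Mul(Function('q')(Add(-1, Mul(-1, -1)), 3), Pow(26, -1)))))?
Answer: Rational(73219, 39) ≈ 1877.4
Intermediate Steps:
Function('q')(c, P) = -1 (Function('q')(c, P) = Mul(Rational(-1, 2), 2) = -1)
Mul(-17, Add(-111, Add(Mul(47, Pow(78, -1)), Mul(Function('q')(Add(-1, Mul(-1, -1)), 3), Pow(26, -1))))) = Mul(-17, Add(-111, Add(Mul(47, Pow(78, -1)), Mul(-1, Pow(26, -1))))) = Mul(-17, Add(-111, Add(Mul(47, Rational(1, 78)), Mul(-1, Rational(1, 26))))) = Mul(-17, Add(-111, Add(Rational(47, 78), Rational(-1, 26)))) = Mul(-17, Add(-111, Rational(22, 39))) = Mul(-17, Rational(-4307, 39)) = Rational(73219, 39)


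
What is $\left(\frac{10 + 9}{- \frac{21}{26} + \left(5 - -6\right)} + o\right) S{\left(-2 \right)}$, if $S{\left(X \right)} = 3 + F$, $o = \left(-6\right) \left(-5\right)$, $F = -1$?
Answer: $\frac{16888}{265} \approx 63.728$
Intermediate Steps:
$o = 30$
$S{\left(X \right)} = 2$ ($S{\left(X \right)} = 3 - 1 = 2$)
$\left(\frac{10 + 9}{- \frac{21}{26} + \left(5 - -6\right)} + o\right) S{\left(-2 \right)} = \left(\frac{10 + 9}{- \frac{21}{26} + \left(5 - -6\right)} + 30\right) 2 = \left(\frac{19}{\left(-21\right) \frac{1}{26} + \left(5 + 6\right)} + 30\right) 2 = \left(\frac{19}{- \frac{21}{26} + 11} + 30\right) 2 = \left(\frac{19}{\frac{265}{26}} + 30\right) 2 = \left(19 \cdot \frac{26}{265} + 30\right) 2 = \left(\frac{494}{265} + 30\right) 2 = \frac{8444}{265} \cdot 2 = \frac{16888}{265}$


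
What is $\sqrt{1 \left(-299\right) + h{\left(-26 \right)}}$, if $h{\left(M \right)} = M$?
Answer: $5 i \sqrt{13} \approx 18.028 i$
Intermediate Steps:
$\sqrt{1 \left(-299\right) + h{\left(-26 \right)}} = \sqrt{1 \left(-299\right) - 26} = \sqrt{-299 - 26} = \sqrt{-325} = 5 i \sqrt{13}$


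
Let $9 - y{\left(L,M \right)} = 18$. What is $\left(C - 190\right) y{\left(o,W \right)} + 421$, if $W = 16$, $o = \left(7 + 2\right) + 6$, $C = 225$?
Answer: $106$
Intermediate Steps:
$o = 15$ ($o = 9 + 6 = 15$)
$y{\left(L,M \right)} = -9$ ($y{\left(L,M \right)} = 9 - 18 = -9$)
$\left(C - 190\right) y{\left(o,W \right)} + 421 = \left(225 - 190\right) \left(-9\right) + 421 = 35 \left(-9\right) + 421 = -315 + 421 = 106$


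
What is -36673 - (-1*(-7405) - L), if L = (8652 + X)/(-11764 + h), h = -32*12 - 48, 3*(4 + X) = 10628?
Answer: -403190609/9147 ≈ -44079.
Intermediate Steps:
X = 10616/3 (X = -4 + (⅓)*10628 = -4 + 10628/3 = 10616/3 ≈ 3538.7)
h = -432 (h = -384 - 48 = -432)
L = -9143/9147 (L = (8652 + 10616/3)/(-11764 - 432) = (36572/3)/(-12196) = (36572/3)*(-1/12196) = -9143/9147 ≈ -0.99956)
-36673 - (-1*(-7405) - L) = -36673 - (-1*(-7405) - 1*(-9143/9147)) = -36673 - (7405 + 9143/9147) = -36673 - 1*67742678/9147 = -36673 - 67742678/9147 = -403190609/9147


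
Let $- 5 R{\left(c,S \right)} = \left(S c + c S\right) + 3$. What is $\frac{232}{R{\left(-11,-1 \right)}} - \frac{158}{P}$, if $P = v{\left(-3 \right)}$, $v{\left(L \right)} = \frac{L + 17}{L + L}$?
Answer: $\frac{746}{35} \approx 21.314$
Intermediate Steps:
$R{\left(c,S \right)} = - \frac{3}{5} - \frac{2 S c}{5}$ ($R{\left(c,S \right)} = - \frac{\left(S c + c S\right) + 3}{5} = - \frac{\left(S c + S c\right) + 3}{5} = - \frac{2 S c + 3}{5} = - \frac{3 + 2 S c}{5} = - \frac{3}{5} - \frac{2 S c}{5}$)
$v{\left(L \right)} = \frac{17 + L}{2 L}$
$P = - \frac{7}{3}$ ($P = \frac{17 - 3}{2 \left(-3\right)} = \frac{1}{2} \left(- \frac{1}{3}\right) 14 = - \frac{7}{3} \approx -2.3333$)
$\frac{232}{R{\left(-11,-1 \right)}} - \frac{158}{P} = \frac{232}{- \frac{3}{5} - \left(- \frac{2}{5}\right) \left(-11\right)} - \frac{158}{- \frac{7}{3}} = \frac{232}{- \frac{3}{5} - \frac{22}{5}} - - \frac{474}{7} = \frac{232}{-5} + \frac{474}{7} = 232 \left(- \frac{1}{5}\right) + \frac{474}{7} = - \frac{232}{5} + \frac{474}{7} = \frac{746}{35}$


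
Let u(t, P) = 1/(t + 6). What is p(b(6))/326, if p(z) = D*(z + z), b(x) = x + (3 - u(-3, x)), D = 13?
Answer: 338/489 ≈ 0.69121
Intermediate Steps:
u(t, P) = 1/(6 + t)
b(x) = 8/3 + x (b(x) = x + (3 - 1/(6 - 3)) = x + (3 - 1/3) = x + (3 - 1*⅓) = x + (3 - ⅓) = x + 8/3 = 8/3 + x)
p(z) = 26*z (p(z) = 13*(z + z) = 13*(2*z) = 26*z)
p(b(6))/326 = (26*(8/3 + 6))/326 = (26*(26/3))*(1/326) = (676/3)*(1/326) = 338/489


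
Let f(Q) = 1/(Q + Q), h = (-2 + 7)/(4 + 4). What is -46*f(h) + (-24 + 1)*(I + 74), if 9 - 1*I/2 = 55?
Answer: 1886/5 ≈ 377.20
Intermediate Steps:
I = -92 (I = 18 - 2*55 = 18 - 110 = -92)
h = 5/8 ≈ 0.62500
f(Q) = 1/(2*Q)
-46*f(h) + (-24 + 1)*(I + 74) = -23/5/8 + (-24 + 1)*(-92 + 74) = -23*8/5 - 23*(-18) = -46*⅘ + 414 = -184/5 + 414 = 1886/5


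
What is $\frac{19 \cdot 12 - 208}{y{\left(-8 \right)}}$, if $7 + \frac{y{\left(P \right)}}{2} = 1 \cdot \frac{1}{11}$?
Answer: $- \frac{55}{38} \approx -1.4474$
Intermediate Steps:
$y{\left(P \right)} = - \frac{152}{11}$ ($y{\left(P \right)} = -14 + 2 \cdot 1 \cdot \frac{1}{11} = -14 + 2 \cdot \frac{1}{11} = -14 + \frac{2}{11} = - \frac{152}{11}$)
$\frac{19 \cdot 12 - 208}{y{\left(-8 \right)}} = \frac{19 \cdot 12 - 208}{- \frac{152}{11}} = \left(228 - 208\right) \left(- \frac{11}{152}\right) = 20 \left(- \frac{11}{152}\right) = - \frac{55}{38}$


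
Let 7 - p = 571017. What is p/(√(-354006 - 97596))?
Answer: 285505*I*√50178/75267 ≈ 849.7*I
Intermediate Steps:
p = -571010 (p = 7 - 1*571017 = 7 - 571017 = -571010)
p/(√(-354006 - 97596)) = -571010/√(-354006 - 97596) = -571010*(-I*√50178/150534) = -(-285505)*I*√50178/75267 = 285505*I*√50178/75267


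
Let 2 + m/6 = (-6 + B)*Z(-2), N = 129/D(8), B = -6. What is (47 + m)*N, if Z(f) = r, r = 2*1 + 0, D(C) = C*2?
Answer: -14061/16 ≈ -878.81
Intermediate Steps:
D(C) = 2*C
r = 2 (r = 2 + 0 = 2)
Z(f) = 2
N = 129/16 (N = 129/((2*8)) = 129/16 ≈ 8.0625)
m = -156 (m = -12 + 6*((-6 - 6)*2) = -12 + 6*(-12*2) = -12 + 6*(-24) = -12 - 144 = -156)
(47 + m)*N = (47 - 156)*(129/16) = -109*129/16 = -14061/16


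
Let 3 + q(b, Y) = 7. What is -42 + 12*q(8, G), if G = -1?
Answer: 6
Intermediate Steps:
q(b, Y) = 4 (q(b, Y) = -3 + 7 = 4)
-42 + 12*q(8, G) = -42 + 12*4 = -42 + 48 = 6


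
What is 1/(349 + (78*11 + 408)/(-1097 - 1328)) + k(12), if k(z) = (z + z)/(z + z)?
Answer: 847484/845059 ≈ 1.0029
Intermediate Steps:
k(z) = 1 (k(z) = (2*z)/((2*z)) = (2*z)*(1/(2*z)) = 1)
1/(349 + (78*11 + 408)/(-1097 - 1328)) + k(12) = 1/(349 + (78*11 + 408)/(-1097 - 1328)) + 1 = 1/(349 + (858 + 408)/(-2425)) + 1 = 1/(349 + 1266*(-1/2425)) + 1 = 1/(349 - 1266/2425) + 1 = 1/(845059/2425) + 1 = 2425/845059 + 1 = 847484/845059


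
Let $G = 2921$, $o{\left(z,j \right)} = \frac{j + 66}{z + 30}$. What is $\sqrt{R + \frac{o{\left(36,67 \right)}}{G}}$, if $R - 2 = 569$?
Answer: $\frac{\sqrt{21222063906054}}{192786} \approx 23.896$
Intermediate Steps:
$R = 571$ ($R = 2 + 569 = 571$)
$o{\left(z,j \right)} = \frac{66 + j}{30 + z}$
$\sqrt{R + \frac{o{\left(36,67 \right)}}{G}} = \sqrt{571 + \frac{\frac{1}{30 + 36} \left(66 + 67\right)}{2921}} = \sqrt{571 + \frac{1}{66} \cdot 133 \cdot \frac{1}{2921}} = \sqrt{571 + \frac{133}{66} \cdot \frac{1}{2921}} = \sqrt{571 + \frac{133}{192786}} = \sqrt{\frac{110080939}{192786}} = \frac{\sqrt{21222063906054}}{192786}$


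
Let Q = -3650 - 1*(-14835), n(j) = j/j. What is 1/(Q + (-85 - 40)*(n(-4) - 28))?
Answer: 1/14560 ≈ 6.8681e-5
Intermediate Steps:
n(j) = 1
Q = 11185 (Q = -3650 + 14835 = 11185)
1/(Q + (-85 - 40)*(n(-4) - 28)) = 1/(11185 + (-85 - 40)*(1 - 28)) = 1/(11185 - 125*(-27)) = 1/(11185 + 3375) = 1/14560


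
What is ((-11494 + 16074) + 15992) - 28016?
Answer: -7444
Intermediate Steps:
((-11494 + 16074) + 15992) - 28016 = (4580 + 15992) - 28016 = 20572 - 28016 = -7444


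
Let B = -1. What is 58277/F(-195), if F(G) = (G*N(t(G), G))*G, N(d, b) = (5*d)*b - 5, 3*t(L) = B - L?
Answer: -58277/2397666375 ≈ -2.4306e-5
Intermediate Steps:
t(L) = -⅓ - L/3 (t(L) = (-1 - L)/3 = -⅓ - L/3)
N(d, b) = -5 + 5*b*d (N(d, b) = 5*b*d - 5 = -5 + 5*b*d)
F(G) = G²*(-5 + 5*G*(-⅓ - G/3)) (F(G) = (G*(-5 + 5*G*(-⅓ - G/3)))*G = G²*(-5 + 5*G*(-⅓ - G/3)))
58277/F(-195) = 58277/(((5/3)*(-195)²*(-3 - 1*(-195)*(1 - 195)))) = 58277/(((5/3)*38025*(-3 - 1*(-195)*(-194)))) = 58277/(((5/3)*38025*(-3 - 37830))) = 58277/(((5/3)*38025*(-37833))) = 58277/(-2397666375) = 58277*(-1/2397666375) = -58277/2397666375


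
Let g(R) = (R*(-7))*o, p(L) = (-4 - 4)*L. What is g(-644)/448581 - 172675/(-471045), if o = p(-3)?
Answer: 1223066903/2012398449 ≈ 0.60777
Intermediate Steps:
p(L) = -8*L
o = 24 (o = -8*(-3) = 24)
g(R) = -168*R (g(R) = (R*(-7))*24 = -7*R*24 = -168*R)
g(-644)/448581 - 172675/(-471045) = -168*(-644)/448581 - 172675/(-471045) = 108192*(1/448581) - 172675*(-1/471045) = 5152/21361 + 34535/94209 = 1223066903/2012398449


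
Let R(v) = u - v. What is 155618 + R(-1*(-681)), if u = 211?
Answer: 155148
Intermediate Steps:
R(v) = 211 - v
155618 + R(-1*(-681)) = 155618 + (211 - (-1)*(-681)) = 155618 + (211 - 1*681) = 155618 + (211 - 681) = 155618 - 470 = 155148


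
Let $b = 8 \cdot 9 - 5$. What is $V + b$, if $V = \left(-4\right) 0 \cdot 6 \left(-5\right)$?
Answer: $67$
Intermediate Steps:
$V = 0$ ($V = 0 \left(-30\right) = 0$)
$b = 67$ ($b = 72 - 5 = 67$)
$V + b = 0 + 67 = 67$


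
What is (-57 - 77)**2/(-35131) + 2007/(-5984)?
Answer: -177956621/210223904 ≈ -0.84651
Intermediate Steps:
(-57 - 77)**2/(-35131) + 2007/(-5984) = (-134)**2*(-1/35131) + 2007*(-1/5984) = 17956*(-1/35131) - 2007/5984 = -17956/35131 - 2007/5984 = -177956621/210223904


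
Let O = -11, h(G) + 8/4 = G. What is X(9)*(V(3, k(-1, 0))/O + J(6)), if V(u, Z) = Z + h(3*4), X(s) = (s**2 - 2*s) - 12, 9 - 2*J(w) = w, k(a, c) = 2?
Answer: 459/22 ≈ 20.864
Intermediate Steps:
h(G) = -2 + G
J(w) = 9/2 - w/2
X(s) = -12 + s**2 - 2*s
V(u, Z) = 10 + Z (V(u, Z) = Z + (-2 + 3*4) = Z + (-2 + 12) = Z + 10 = 10 + Z)
X(9)*(V(3, k(-1, 0))/O + J(6)) = (-12 + 9**2 - 2*9)*((10 + 2)/(-11) + (9/2 - 1/2*6)) = (-12 + 81 - 18)*(12*(-1/11) + (9/2 - 3)) = 51*(-12/11 + 3/2) = 51*(9/22) = 459/22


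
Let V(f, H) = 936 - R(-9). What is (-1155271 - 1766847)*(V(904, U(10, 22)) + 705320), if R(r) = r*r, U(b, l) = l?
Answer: -2063526678650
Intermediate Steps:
R(r) = r**2
V(f, H) = 855 (V(f, H) = 936 - 1*(-9)**2 = 936 - 1*81 = 936 - 81 = 855)
(-1155271 - 1766847)*(V(904, U(10, 22)) + 705320) = (-1155271 - 1766847)*(855 + 705320) = -2922118*706175 = -2063526678650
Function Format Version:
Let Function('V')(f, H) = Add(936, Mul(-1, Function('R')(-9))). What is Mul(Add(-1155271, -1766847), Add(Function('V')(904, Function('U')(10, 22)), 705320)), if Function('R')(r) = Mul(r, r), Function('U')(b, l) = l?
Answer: -2063526678650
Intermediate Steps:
Function('R')(r) = Pow(r, 2)
Function('V')(f, H) = 855 (Function('V')(f, H) = Add(936, Mul(-1, Pow(-9, 2))) = Add(936, Mul(-1, 81)) = Add(936, -81) = 855)
Mul(Add(-1155271, -1766847), Add(Function('V')(904, Function('U')(10, 22)), 705320)) = Mul(Add(-1155271, -1766847), Add(855, 705320)) = Mul(-2922118, 706175) = -2063526678650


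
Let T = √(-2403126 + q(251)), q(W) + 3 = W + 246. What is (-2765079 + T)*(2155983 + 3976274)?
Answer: -16956175053303 + 12264514*I*√600658 ≈ -1.6956e+13 + 9.5053e+9*I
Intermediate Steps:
q(W) = 243 + W (q(W) = -3 + (W + 246) = -3 + (246 + W) = 243 + W)
T = 2*I*√600658 (T = √(-2403126 + (243 + 251)) = √(-2403126 + 494) = √(-2402632) = 2*I*√600658 ≈ 1550.0*I)
(-2765079 + T)*(2155983 + 3976274) = (-2765079 + 2*I*√600658)*(2155983 + 3976274) = (-2765079 + 2*I*√600658)*6132257 = -16956175053303 + 12264514*I*√600658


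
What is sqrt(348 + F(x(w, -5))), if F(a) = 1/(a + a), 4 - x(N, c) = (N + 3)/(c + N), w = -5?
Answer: sqrt(502702)/38 ≈ 18.658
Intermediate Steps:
x(N, c) = 4 - (3 + N)/(N + c) (x(N, c) = 4 - (N + 3)/(c + N) = 4 - (3 + N)/(N + c))
F(a) = 1/(2*a)
sqrt(348 + F(x(w, -5))) = sqrt(348 + 1/(2*(((-3 + 3*(-5) + 4*(-5))/(-5 - 5))))) = sqrt(348 + 1/(2*(((-3 - 15 - 20)/(-10))))) = sqrt(348 + 1/(2*((-1/10*(-38))))) = sqrt(348 + 1/(2*(19/5))) = sqrt(348 + (1/2)*(5/19)) = sqrt(348 + 5/38) = sqrt(13229/38) = sqrt(502702)/38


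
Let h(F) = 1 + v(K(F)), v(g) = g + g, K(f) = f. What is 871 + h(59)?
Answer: 990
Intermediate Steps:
v(g) = 2*g
h(F) = 1 + 2*F
871 + h(59) = 871 + (1 + 2*59) = 871 + (1 + 118) = 871 + 119 = 990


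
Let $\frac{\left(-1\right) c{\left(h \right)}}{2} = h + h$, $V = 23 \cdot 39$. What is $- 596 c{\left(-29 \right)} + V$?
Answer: $-68239$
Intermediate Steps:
$V = 897$
$c{\left(h \right)} = - 4 h$ ($c{\left(h \right)} = - 2 \left(h + h\right) = - 2 \cdot 2 h = - 4 h$)
$- 596 c{\left(-29 \right)} + V = - 596 \left(\left(-4\right) \left(-29\right)\right) + 897 = \left(-596\right) 116 + 897 = -69136 + 897 = -68239$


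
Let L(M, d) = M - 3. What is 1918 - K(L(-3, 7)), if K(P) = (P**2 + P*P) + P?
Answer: 1852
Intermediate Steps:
L(M, d) = -3 + M
K(P) = P + 2*P**2 (K(P) = (P**2 + P**2) + P = 2*P**2 + P = P + 2*P**2)
1918 - K(L(-3, 7)) = 1918 - (-3 - 3)*(1 + 2*(-3 - 3)) = 1918 - (-6)*(1 + 2*(-6)) = 1918 - (-6)*(1 - 12) = 1918 - (-6)*(-11) = 1918 - 1*66 = 1918 - 66 = 1852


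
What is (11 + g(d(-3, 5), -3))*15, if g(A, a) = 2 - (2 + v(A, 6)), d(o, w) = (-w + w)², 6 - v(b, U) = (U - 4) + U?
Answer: 195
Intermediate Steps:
v(b, U) = 10 - 2*U (v(b, U) = 6 - ((U - 4) + U) = 6 - ((-4 + U) + U) = 6 - (-4 + 2*U) = 6 + (4 - 2*U) = 10 - 2*U)
d(o, w) = 0 (d(o, w) = 0² = 0)
g(A, a) = 2 (g(A, a) = 2 - (2 + (10 - 2*6)) = 2 - (2 + (10 - 12)) = 2 - (2 - 2) = 2 - 1*0 = 2 + 0 = 2)
(11 + g(d(-3, 5), -3))*15 = (11 + 2)*15 = 13*15 = 195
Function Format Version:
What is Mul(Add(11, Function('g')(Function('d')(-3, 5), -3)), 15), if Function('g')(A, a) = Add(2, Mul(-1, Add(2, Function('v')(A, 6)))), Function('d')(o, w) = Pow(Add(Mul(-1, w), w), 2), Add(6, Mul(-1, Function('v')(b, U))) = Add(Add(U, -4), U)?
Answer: 195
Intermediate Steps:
Function('v')(b, U) = Add(10, Mul(-2, U)) (Function('v')(b, U) = Add(6, Mul(-1, Add(Add(U, -4), U))) = Add(6, Mul(-1, Add(Add(-4, U), U))) = Add(6, Mul(-1, Add(-4, Mul(2, U)))) = Add(6, Add(4, Mul(-2, U))) = Add(10, Mul(-2, U)))
Function('d')(o, w) = 0 (Function('d')(o, w) = Pow(0, 2) = 0)
Function('g')(A, a) = 2 (Function('g')(A, a) = Add(2, Mul(-1, Add(2, Add(10, Mul(-2, 6))))) = Add(2, Mul(-1, Add(2, Add(10, -12)))) = Add(2, Mul(-1, Add(2, -2))) = Add(2, Mul(-1, 0)) = Add(2, 0) = 2)
Mul(Add(11, Function('g')(Function('d')(-3, 5), -3)), 15) = Mul(Add(11, 2), 15) = Mul(13, 15) = 195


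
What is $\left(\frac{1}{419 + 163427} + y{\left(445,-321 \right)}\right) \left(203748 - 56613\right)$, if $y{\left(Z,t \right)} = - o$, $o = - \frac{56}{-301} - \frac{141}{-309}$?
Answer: $- \frac{4034419551855}{42686702} \approx -94512.0$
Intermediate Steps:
$o = \frac{2845}{4429}$ ($o = \left(-56\right) \left(- \frac{1}{301}\right) - - \frac{47}{103} = \frac{8}{43} + \frac{47}{103} = \frac{2845}{4429} \approx 0.64236$)
$y{\left(Z,t \right)} = - \frac{2845}{4429}$ ($y{\left(Z,t \right)} = \left(-1\right) \frac{2845}{4429} = - \frac{2845}{4429}$)
$\left(\frac{1}{419 + 163427} + y{\left(445,-321 \right)}\right) \left(203748 - 56613\right) = \left(\frac{1}{419 + 163427} - \frac{2845}{4429}\right) \left(203748 - 56613\right) = \left(\frac{1}{163846} - \frac{2845}{4429}\right) 147135 = \left(- \frac{466137441}{725673934}\right) 147135 = - \frac{4034419551855}{42686702}$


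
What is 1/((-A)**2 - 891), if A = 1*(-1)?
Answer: -1/890 ≈ -0.0011236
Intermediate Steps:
A = -1
1/((-A)**2 - 891) = 1/((-1*(-1))**2 - 891) = 1/(1**2 - 891) = 1/(1 - 891) = 1/(-890) = -1/890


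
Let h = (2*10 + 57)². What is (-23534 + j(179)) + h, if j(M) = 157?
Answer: -17448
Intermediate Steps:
h = 5929 (h = (20 + 57)² = 77² = 5929)
(-23534 + j(179)) + h = (-23534 + 157) + 5929 = -23377 + 5929 = -17448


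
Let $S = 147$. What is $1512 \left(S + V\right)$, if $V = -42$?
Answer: $158760$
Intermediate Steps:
$1512 \left(S + V\right) = 1512 \left(147 - 42\right) = 1512 \cdot 105 = 158760$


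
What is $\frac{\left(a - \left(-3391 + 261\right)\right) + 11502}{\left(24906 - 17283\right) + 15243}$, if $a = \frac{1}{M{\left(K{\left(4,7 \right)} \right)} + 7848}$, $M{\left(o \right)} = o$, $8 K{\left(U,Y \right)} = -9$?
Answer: $\frac{459261904}{717706575} \approx 0.6399$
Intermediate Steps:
$K{\left(U,Y \right)} = - \frac{9}{8}$ ($K{\left(U,Y \right)} = \frac{1}{8} \left(-9\right) = - \frac{9}{8}$)
$a = \frac{8}{62775}$ ($a = \frac{1}{- \frac{9}{8} + 7848} = \frac{1}{\frac{62775}{8}} = \frac{8}{62775} \approx 0.00012744$)
$\frac{\left(a - \left(-3391 + 261\right)\right) + 11502}{\left(24906 - 17283\right) + 15243} = \frac{\left(\frac{8}{62775} - \left(-3391 + 261\right)\right) + 11502}{\left(24906 - 17283\right) + 15243} = \frac{\left(\frac{8}{62775} - -3130\right) + 11502}{\left(24906 - 17283\right) + 15243} = \frac{\left(\frac{8}{62775} + 3130\right) + 11502}{7623 + 15243} = \frac{\frac{196485758}{62775} + 11502}{22866} = \frac{918523808}{62775} \cdot \frac{1}{22866} = \frac{459261904}{717706575}$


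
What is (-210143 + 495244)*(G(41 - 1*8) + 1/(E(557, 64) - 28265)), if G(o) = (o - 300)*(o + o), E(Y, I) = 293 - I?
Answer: -140854261094693/28036 ≈ -5.0240e+9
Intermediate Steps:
G(o) = 2*o*(-300 + o) (G(o) = (-300 + o)*(2*o) = 2*o*(-300 + o))
(-210143 + 495244)*(G(41 - 1*8) + 1/(E(557, 64) - 28265)) = (-210143 + 495244)*(2*(41 - 1*8)*(-300 + (41 - 1*8)) + 1/((293 - 1*64) - 28265)) = 285101*(2*(41 - 8)*(-300 + (41 - 8)) + 1/((293 - 64) - 28265)) = 285101*(2*33*(-300 + 33) + 1/(229 - 28265)) = 285101*(2*33*(-267) + 1/(-28036)) = 285101*(-17622 - 1/28036) = 285101*(-494050393/28036) = -140854261094693/28036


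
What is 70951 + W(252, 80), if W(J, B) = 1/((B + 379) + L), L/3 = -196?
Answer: 9152678/129 ≈ 70951.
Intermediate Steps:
L = -588 (L = 3*(-196) = -588)
W(J, B) = 1/(-209 + B) (W(J, B) = 1/((B + 379) - 588) = 1/((379 + B) - 588) = 1/(-209 + B))
70951 + W(252, 80) = 70951 + 1/(-209 + 80) = 70951 + 1/(-129) = 70951 - 1/129 = 9152678/129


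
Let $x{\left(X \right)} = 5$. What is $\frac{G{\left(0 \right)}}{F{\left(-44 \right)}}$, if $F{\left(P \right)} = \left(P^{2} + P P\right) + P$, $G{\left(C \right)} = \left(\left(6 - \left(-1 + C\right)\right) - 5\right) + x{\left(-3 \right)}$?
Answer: $\frac{7}{3828} \approx 0.0018286$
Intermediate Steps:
$G{\left(C \right)} = 7 - C$ ($G{\left(C \right)} = \left(\left(6 - \left(-1 + C\right)\right) - 5\right) + 5 = \left(\left(7 - C\right) - 5\right) + 5 = \left(2 - C\right) + 5 = 7 - C$)
$F{\left(P \right)} = P + 2 P^{2}$ ($F{\left(P \right)} = \left(P^{2} + P^{2}\right) + P = 2 P^{2} + P = P + 2 P^{2}$)
$\frac{G{\left(0 \right)}}{F{\left(-44 \right)}} = \frac{7 - 0}{\left(-44\right) \left(1 + 2 \left(-44\right)\right)} = \frac{7 + 0}{\left(-44\right) \left(1 - 88\right)} = \frac{7}{\left(-44\right) \left(-87\right)} = \frac{7}{3828}$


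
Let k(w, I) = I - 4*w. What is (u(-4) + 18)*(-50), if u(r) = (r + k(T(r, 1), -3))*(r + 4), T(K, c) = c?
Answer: -900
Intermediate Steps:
u(r) = (-7 + r)*(4 + r) (u(r) = (r + (-3 - 4*1))*(r + 4) = (r + (-3 - 4))*(4 + r) = (r - 7)*(4 + r) = (-7 + r)*(4 + r))
(u(-4) + 18)*(-50) = ((-28 + (-4)² - 3*(-4)) + 18)*(-50) = ((-28 + 16 + 12) + 18)*(-50) = (0 + 18)*(-50) = 18*(-50) = -900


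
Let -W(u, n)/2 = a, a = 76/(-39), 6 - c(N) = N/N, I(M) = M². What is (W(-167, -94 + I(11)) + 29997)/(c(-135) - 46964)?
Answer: -1170035/1831401 ≈ -0.63887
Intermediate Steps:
c(N) = 5 (c(N) = 6 - N/N = 6 - 1*1 = 6 - 1 = 5)
a = -76/39 (a = 76*(-1/39) = -76/39 ≈ -1.9487)
W(u, n) = 152/39 (W(u, n) = -2*(-76/39) = 152/39)
(W(-167, -94 + I(11)) + 29997)/(c(-135) - 46964) = (152/39 + 29997)/(5 - 46964) = (1170035/39)/(-46959) = (1170035/39)*(-1/46959) = -1170035/1831401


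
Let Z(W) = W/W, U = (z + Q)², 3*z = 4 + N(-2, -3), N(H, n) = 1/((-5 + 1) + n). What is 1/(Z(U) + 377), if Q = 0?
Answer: 1/378 ≈ 0.0026455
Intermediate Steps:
N(H, n) = 1/(-4 + n)
z = 9/7 (z = (4 + 1/(-4 - 3))/3 = (4 + 1/(-7))/3 = (4 - ⅐)/3 = (⅓)*(27/7) = 9/7 ≈ 1.2857)
U = 81/49 (U = (9/7 + 0)² = (9/7)² = 81/49 ≈ 1.6531)
Z(W) = 1
1/(Z(U) + 377) = 1/(1 + 377) = 1/378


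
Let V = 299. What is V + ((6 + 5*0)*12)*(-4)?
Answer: 11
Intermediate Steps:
V + ((6 + 5*0)*12)*(-4) = 299 + ((6 + 5*0)*12)*(-4) = 299 + ((6 + 0)*12)*(-4) = 299 + (6*12)*(-4) = 299 + 72*(-4) = 299 - 288 = 11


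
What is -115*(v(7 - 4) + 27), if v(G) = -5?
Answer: -2530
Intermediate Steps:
-115*(v(7 - 4) + 27) = -115*(-5 + 27) = -115*22 = -2530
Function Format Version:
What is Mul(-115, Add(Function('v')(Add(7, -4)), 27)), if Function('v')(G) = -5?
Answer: -2530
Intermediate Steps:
Mul(-115, Add(Function('v')(Add(7, -4)), 27)) = Mul(-115, Add(-5, 27)) = Mul(-115, 22) = -2530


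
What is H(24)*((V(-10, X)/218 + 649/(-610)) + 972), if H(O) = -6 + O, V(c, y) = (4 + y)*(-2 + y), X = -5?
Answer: 581037066/33245 ≈ 17477.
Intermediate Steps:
V(c, y) = (-2 + y)*(4 + y)
H(24)*((V(-10, X)/218 + 649/(-610)) + 972) = (-6 + 24)*(((-8 + (-5)² + 2*(-5))/218 + 649/(-610)) + 972) = 18*(((-8 + 25 - 10)*(1/218) + 649*(-1/610)) + 972) = 18*((7*(1/218) - 649/610) + 972) = 18*((7/218 - 649/610) + 972) = 18*(-34303/33245 + 972) = 18*(32279837/33245) = 581037066/33245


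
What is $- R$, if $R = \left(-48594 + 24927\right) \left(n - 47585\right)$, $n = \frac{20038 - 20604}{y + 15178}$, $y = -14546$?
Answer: $- \frac{355884063381}{316} \approx -1.1262 \cdot 10^{9}$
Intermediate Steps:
$n = - \frac{283}{316}$ ($n = \frac{20038 - 20604}{-14546 + 15178} = - \frac{566}{632} = \left(-566\right) \frac{1}{632} = - \frac{283}{316} \approx -0.89557$)
$R = \frac{355884063381}{316}$ ($R = \left(-48594 + 24927\right) \left(- \frac{283}{316} - 47585\right) = \left(-23667\right) \left(- \frac{15037143}{316}\right) = \frac{355884063381}{316} \approx 1.1262 \cdot 10^{9}$)
$- R = \left(-1\right) \frac{355884063381}{316} = - \frac{355884063381}{316}$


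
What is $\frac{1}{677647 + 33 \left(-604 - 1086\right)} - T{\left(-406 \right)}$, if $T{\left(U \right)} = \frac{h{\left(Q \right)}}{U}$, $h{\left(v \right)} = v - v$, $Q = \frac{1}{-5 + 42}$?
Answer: $\frac{1}{621877} \approx 1.608 \cdot 10^{-6}$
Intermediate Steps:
$Q = \frac{1}{37} \approx 0.027027$
$h{\left(v \right)} = 0$
$T{\left(U \right)} = 0$ ($T{\left(U \right)} = \frac{0}{U} = 0$)
$\frac{1}{677647 + 33 \left(-604 - 1086\right)} - T{\left(-406 \right)} = \frac{1}{677647 + 33 \left(-604 - 1086\right)} - 0 = \frac{1}{677647 + 33 \left(-1690\right)} + 0 = \frac{1}{677647 - 55770} + 0 = \frac{1}{621877} + 0 = \frac{1}{621877}$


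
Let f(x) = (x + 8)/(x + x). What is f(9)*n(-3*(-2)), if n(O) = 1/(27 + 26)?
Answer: 17/954 ≈ 0.017820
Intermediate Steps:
n(O) = 1/53
f(x) = (8 + x)/(2*x) (f(x) = (8 + x)/((2*x)) = (8 + x)*(1/(2*x)) = (8 + x)/(2*x))
f(9)*n(-3*(-2)) = ((½)*(8 + 9)/9)*(1/53) = ((½)*(⅑)*17)*(1/53) = (17/18)*(1/53) = 17/954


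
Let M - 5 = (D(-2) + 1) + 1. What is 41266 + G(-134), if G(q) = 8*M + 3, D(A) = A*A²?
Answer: 41261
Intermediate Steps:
D(A) = A³
M = -1 (M = 5 + (((-2)³ + 1) + 1) = 5 + ((-8 + 1) + 1) = 5 + (-7 + 1) = 5 - 6 = -1)
G(q) = -5 (G(q) = 8*(-1) + 3 = -8 + 3 = -5)
41266 + G(-134) = 41266 - 5 = 41261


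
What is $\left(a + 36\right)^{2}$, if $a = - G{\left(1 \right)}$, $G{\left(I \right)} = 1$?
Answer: $1225$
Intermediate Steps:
$a = -1$ ($a = \left(-1\right) 1 = -1$)
$\left(a + 36\right)^{2} = \left(-1 + 36\right)^{2} = 35^{2} = 1225$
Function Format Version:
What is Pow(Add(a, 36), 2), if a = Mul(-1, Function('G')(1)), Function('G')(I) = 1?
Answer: 1225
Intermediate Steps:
a = -1 (a = Mul(-1, 1) = -1)
Pow(Add(a, 36), 2) = Pow(Add(-1, 36), 2) = Pow(35, 2) = 1225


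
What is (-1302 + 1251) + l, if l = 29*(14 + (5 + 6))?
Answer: 674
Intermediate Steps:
l = 725 (l = 29*(14 + 11) = 29*25 = 725)
(-1302 + 1251) + l = (-1302 + 1251) + 725 = -51 + 725 = 674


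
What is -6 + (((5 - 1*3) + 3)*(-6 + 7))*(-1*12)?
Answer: -66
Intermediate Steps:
-6 + (((5 - 1*3) + 3)*(-6 + 7))*(-1*12) = -6 + (((5 - 3) + 3)*1)*(-12) = -6 + ((2 + 3)*1)*(-12) = -6 + (5*1)*(-12) = -6 + 5*(-12) = -6 - 60 = -66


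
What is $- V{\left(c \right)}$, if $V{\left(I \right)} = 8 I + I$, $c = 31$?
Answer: $-279$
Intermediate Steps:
$V{\left(I \right)} = 9 I$
$- V{\left(c \right)} = - 9 \cdot 31 = \left(-1\right) 279 = -279$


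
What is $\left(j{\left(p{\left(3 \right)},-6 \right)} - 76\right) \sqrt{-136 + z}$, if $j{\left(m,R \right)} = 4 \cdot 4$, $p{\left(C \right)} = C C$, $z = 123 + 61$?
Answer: $- 240 \sqrt{3} \approx -415.69$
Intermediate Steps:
$z = 184$
$p{\left(C \right)} = C^{2}$
$j{\left(m,R \right)} = 16$
$\left(j{\left(p{\left(3 \right)},-6 \right)} - 76\right) \sqrt{-136 + z} = \left(16 - 76\right) \sqrt{-136 + 184} = - 60 \sqrt{48} = - 60 \cdot 4 \sqrt{3} = - 240 \sqrt{3}$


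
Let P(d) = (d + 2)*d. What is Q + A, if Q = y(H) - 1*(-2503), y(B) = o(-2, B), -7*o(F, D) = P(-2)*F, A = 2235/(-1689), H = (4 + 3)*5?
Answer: 1408444/563 ≈ 2501.7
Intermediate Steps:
P(d) = d*(2 + d) (P(d) = (2 + d)*d = d*(2 + d))
H = 35 (H = 7*5 = 35)
A = -745/563 (A = 2235*(-1/1689) = -745/563 ≈ -1.3233)
o(F, D) = 0 (o(F, D) = -(-2*(2 - 2))*F/7 = -(-2*0)*F/7 = -0*F = -⅐*0 = 0)
y(B) = 0
Q = 2503 (Q = 0 - 1*(-2503) = 0 + 2503 = 2503)
Q + A = 2503 - 745/563 = 1408444/563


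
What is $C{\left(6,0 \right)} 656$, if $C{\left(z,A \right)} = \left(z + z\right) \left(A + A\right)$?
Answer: $0$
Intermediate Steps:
$C{\left(z,A \right)} = 4 A z$ ($C{\left(z,A \right)} = 2 z 2 A = 4 A z$)
$C{\left(6,0 \right)} 656 = 4 \cdot 0 \cdot 6 \cdot 656 = 0 \cdot 656 = 0$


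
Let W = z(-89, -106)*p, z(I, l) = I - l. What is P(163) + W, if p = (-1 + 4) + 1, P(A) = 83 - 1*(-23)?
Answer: 174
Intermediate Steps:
P(A) = 106 (P(A) = 83 + 23 = 106)
p = 4 (p = 3 + 1 = 4)
W = 68 (W = (-89 - 1*(-106))*4 = (-89 + 106)*4 = 17*4 = 68)
P(163) + W = 106 + 68 = 174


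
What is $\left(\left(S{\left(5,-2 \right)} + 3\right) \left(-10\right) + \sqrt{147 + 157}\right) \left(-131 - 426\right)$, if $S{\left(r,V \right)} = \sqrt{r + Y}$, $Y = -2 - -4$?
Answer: $16710 - 2228 \sqrt{19} + 5570 \sqrt{7} \approx 21735.0$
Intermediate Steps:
$Y = 2$ ($Y = -2 + 4 = 2$)
$S{\left(r,V \right)} = \sqrt{2 + r}$ ($S{\left(r,V \right)} = \sqrt{r + 2} = \sqrt{2 + r}$)
$\left(\left(S{\left(5,-2 \right)} + 3\right) \left(-10\right) + \sqrt{147 + 157}\right) \left(-131 - 426\right) = \left(\left(\sqrt{2 + 5} + 3\right) \left(-10\right) + \sqrt{147 + 157}\right) \left(-131 - 426\right) = \left(\left(\sqrt{7} + 3\right) \left(-10\right) + \sqrt{304}\right) \left(-557\right) = \left(\left(3 + \sqrt{7}\right) \left(-10\right) + 4 \sqrt{19}\right) \left(-557\right) = \left(\left(-30 - 10 \sqrt{7}\right) + 4 \sqrt{19}\right) \left(-557\right) = \left(-30 - 10 \sqrt{7} + 4 \sqrt{19}\right) \left(-557\right) = 16710 - 2228 \sqrt{19} + 5570 \sqrt{7}$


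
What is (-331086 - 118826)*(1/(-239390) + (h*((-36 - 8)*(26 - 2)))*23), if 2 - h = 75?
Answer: -95481272910299204/119695 ≈ -7.9770e+11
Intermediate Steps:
h = -73 (h = 2 - 1*75 = 2 - 75 = -73)
(-331086 - 118826)*(1/(-239390) + (h*((-36 - 8)*(26 - 2)))*23) = (-331086 - 118826)*(1/(-239390) - 73*(-36 - 8)*(26 - 2)*23) = -449912*(-1/239390 - (-3212)*24*23) = -449912*(-1/239390 - 73*(-1056)*23) = -449912*(-1/239390 + 77088*23) = -449912*(-1/239390 + 1773024) = -449912*424444215359/239390 = -95481272910299204/119695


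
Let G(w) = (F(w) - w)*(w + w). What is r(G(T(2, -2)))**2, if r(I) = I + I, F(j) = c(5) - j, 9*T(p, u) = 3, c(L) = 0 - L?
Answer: 4624/81 ≈ 57.086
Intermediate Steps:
c(L) = -L
T(p, u) = 1/3 (T(p, u) = (1/9)*3 = 1/3)
F(j) = -5 - j (F(j) = -1*5 - j = -5 - j)
G(w) = 2*w*(-5 - 2*w) (G(w) = ((-5 - w) - w)*(w + w) = (-5 - 2*w)*(2*w) = 2*w*(-5 - 2*w))
r(I) = 2*I
r(G(T(2, -2)))**2 = (2*(-2*1/3*(5 + 2*(1/3))))**2 = (2*(-2*1/3*(5 + 2/3)))**2 = (2*(-2*1/3*17/3))**2 = (2*(-34/9))**2 = (-68/9)**2 = 4624/81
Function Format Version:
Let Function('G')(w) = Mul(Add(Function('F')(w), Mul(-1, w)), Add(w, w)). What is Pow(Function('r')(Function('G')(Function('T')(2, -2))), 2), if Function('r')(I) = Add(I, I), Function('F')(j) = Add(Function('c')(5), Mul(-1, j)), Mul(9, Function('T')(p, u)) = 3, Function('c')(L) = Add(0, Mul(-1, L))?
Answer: Rational(4624, 81) ≈ 57.086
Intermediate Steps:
Function('c')(L) = Mul(-1, L)
Function('T')(p, u) = Rational(1, 3) (Function('T')(p, u) = Mul(Rational(1, 9), 3) = Rational(1, 3))
Function('F')(j) = Add(-5, Mul(-1, j)) (Function('F')(j) = Add(Mul(-1, 5), Mul(-1, j)) = Add(-5, Mul(-1, j)))
Function('G')(w) = Mul(2, w, Add(-5, Mul(-2, w))) (Function('G')(w) = Mul(Add(Add(-5, Mul(-1, w)), Mul(-1, w)), Add(w, w)) = Mul(Add(-5, Mul(-2, w)), Mul(2, w)) = Mul(2, w, Add(-5, Mul(-2, w))))
Function('r')(I) = Mul(2, I)
Pow(Function('r')(Function('G')(Function('T')(2, -2))), 2) = Pow(Mul(2, Mul(-2, Rational(1, 3), Add(5, Mul(2, Rational(1, 3))))), 2) = Pow(Mul(2, Mul(-2, Rational(1, 3), Add(5, Rational(2, 3)))), 2) = Pow(Mul(2, Mul(-2, Rational(1, 3), Rational(17, 3))), 2) = Pow(Mul(2, Rational(-34, 9)), 2) = Pow(Rational(-68, 9), 2) = Rational(4624, 81)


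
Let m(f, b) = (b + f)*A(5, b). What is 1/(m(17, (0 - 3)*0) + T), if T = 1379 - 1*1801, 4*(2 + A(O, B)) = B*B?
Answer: -1/456 ≈ -0.0021930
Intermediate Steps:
A(O, B) = -2 + B²/4 (A(O, B) = -2 + (B*B)/4 = -2 + B²/4)
m(f, b) = (-2 + b²/4)*(b + f) (m(f, b) = (b + f)*(-2 + b²/4) = (-2 + b²/4)*(b + f))
T = -422 (T = 1379 - 1801 = -422)
1/(m(17, (0 - 3)*0) + T) = 1/((-8 + ((0 - 3)*0)²)*((0 - 3)*0 + 17)/4 - 422) = 1/((-8 + (-3*0)²)*(-3*0 + 17)/4 - 422) = 1/((-8 + 0²)*(0 + 17)/4 - 422) = 1/((¼)*(-8 + 0)*17 - 422) = 1/((¼)*(-8)*17 - 422) = 1/(-34 - 422) = 1/(-456) = -1/456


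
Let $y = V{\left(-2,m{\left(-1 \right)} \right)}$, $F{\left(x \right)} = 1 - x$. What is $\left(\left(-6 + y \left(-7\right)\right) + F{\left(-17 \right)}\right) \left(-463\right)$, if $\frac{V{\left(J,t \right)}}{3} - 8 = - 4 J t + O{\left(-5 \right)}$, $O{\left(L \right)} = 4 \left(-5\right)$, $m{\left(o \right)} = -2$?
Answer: $-277800$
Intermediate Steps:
$O{\left(L \right)} = -20$
$V{\left(J,t \right)} = -36 - 12 J t$ ($V{\left(J,t \right)} = 24 + 3 \left(- 4 J t - 20\right) = 24 + 3 \left(-20 - 4 J t\right) = 24 - \left(60 + 12 J t\right) = -36 - 12 J t$)
$y = -84$ ($y = -36 - \left(-24\right) \left(-2\right) = -36 - 48 = -84$)
$\left(\left(-6 + y \left(-7\right)\right) + F{\left(-17 \right)}\right) \left(-463\right) = \left(\left(-6 - -588\right) + \left(1 - -17\right)\right) \left(-463\right) = \left(\left(-6 + 588\right) + \left(1 + 17\right)\right) \left(-463\right) = \left(582 + 18\right) \left(-463\right) = 600 \left(-463\right) = -277800$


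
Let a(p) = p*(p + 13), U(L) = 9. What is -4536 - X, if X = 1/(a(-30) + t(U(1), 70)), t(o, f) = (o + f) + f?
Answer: -2989225/659 ≈ -4536.0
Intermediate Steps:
t(o, f) = o + 2*f (t(o, f) = (f + o) + f = o + 2*f)
a(p) = p*(13 + p)
X = 1/659 (X = 1/(-30*(13 - 30) + (9 + 2*70)) = 1/(-30*(-17) + (9 + 140)) = 1/(510 + 149) = 1/659 ≈ 0.0015175)
-4536 - X = -4536 - 1*1/659 = -4536 - 1/659 = -2989225/659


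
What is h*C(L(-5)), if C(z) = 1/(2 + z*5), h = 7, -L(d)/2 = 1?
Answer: -7/8 ≈ -0.87500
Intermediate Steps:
L(d) = -2 (L(d) = -2*1 = -2)
C(z) = 1/(2 + 5*z)
h*C(L(-5)) = 7/(2 + 5*(-2)) = 7/(2 - 10) = 7/(-8) = 7*(-⅛) = -7/8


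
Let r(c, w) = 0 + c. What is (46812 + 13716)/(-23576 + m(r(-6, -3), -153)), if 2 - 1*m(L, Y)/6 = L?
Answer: -7566/2941 ≈ -2.5726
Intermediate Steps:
r(c, w) = c
m(L, Y) = 12 - 6*L
(46812 + 13716)/(-23576 + m(r(-6, -3), -153)) = (46812 + 13716)/(-23576 + (12 - 6*(-6))) = 60528/(-23576 + (12 + 36)) = 60528/(-23576 + 48) = 60528/(-23528) = 60528*(-1/23528) = -7566/2941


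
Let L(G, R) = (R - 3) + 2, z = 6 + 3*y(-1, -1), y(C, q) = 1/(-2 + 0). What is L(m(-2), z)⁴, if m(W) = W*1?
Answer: 2401/16 ≈ 150.06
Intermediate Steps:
y(C, q) = -½ (y(C, q) = 1/(-2) = -½)
m(W) = W
z = 9/2 (z = 6 + 3*(-½) = 6 - 3/2 = 9/2 ≈ 4.5000)
L(G, R) = -1 + R (L(G, R) = (-3 + R) + 2 = -1 + R)
L(m(-2), z)⁴ = (-1 + 9/2)⁴ = (7/2)⁴ = 2401/16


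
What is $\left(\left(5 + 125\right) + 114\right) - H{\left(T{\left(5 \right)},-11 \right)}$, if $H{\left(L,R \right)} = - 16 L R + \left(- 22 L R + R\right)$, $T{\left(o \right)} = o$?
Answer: $-1835$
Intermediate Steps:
$H{\left(L,R \right)} = R - 38 L R$ ($H{\left(L,R \right)} = - 16 L R - \left(- R + 22 L R\right) = R - 38 L R$)
$\left(\left(5 + 125\right) + 114\right) - H{\left(T{\left(5 \right)},-11 \right)} = \left(\left(5 + 125\right) + 114\right) - - 11 \left(1 - 190\right) = \left(130 + 114\right) - - 11 \left(1 - 190\right) = 244 - \left(-11\right) \left(-189\right) = 244 - 2079 = -1835$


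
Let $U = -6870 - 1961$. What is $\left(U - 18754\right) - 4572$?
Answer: $-32157$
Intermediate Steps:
$U = -8831$ ($U = -6870 - 1961 = -8831$)
$\left(U - 18754\right) - 4572 = \left(-8831 - 18754\right) - 4572 = -27585 - 4572 = -32157$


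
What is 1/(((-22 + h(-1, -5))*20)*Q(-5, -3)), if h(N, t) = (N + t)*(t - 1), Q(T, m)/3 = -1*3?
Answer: -1/2520 ≈ -0.00039683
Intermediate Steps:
Q(T, m) = -9 (Q(T, m) = 3*(-1*3) = 3*(-3) = -9)
h(N, t) = (-1 + t)*(N + t) (h(N, t) = (N + t)*(-1 + t) = (-1 + t)*(N + t))
1/(((-22 + h(-1, -5))*20)*Q(-5, -3)) = 1/(((-22 + ((-5)**2 - 1*(-1) - 1*(-5) - 1*(-5)))*20)*(-9)) = 1/(((-22 + (25 + 1 + 5 + 5))*20)*(-9)) = 1/(((-22 + 36)*20)*(-9)) = 1/((14*20)*(-9)) = 1/(280*(-9)) = 1/(-2520) = -1/2520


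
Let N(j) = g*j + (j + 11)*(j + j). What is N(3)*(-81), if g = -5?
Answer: -5589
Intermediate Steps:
N(j) = -5*j + 2*j*(11 + j) (N(j) = -5*j + (j + 11)*(j + j) = -5*j + (11 + j)*(2*j) = -5*j + 2*j*(11 + j))
N(3)*(-81) = (3*(17 + 2*3))*(-81) = (3*(17 + 6))*(-81) = (3*23)*(-81) = 69*(-81) = -5589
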